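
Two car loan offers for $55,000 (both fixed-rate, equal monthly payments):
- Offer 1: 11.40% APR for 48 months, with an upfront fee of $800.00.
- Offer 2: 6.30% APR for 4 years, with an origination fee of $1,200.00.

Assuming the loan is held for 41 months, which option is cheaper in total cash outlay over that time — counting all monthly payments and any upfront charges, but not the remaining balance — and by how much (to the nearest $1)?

Offer 2 by $5,051

Offer 1: at 11.40% the monthly rate is 0.0095000, so the payment is 55,000 × 0.0095000 / (1 − 1.0095000^−48) = $1,432.21.
Offer 2: monthly rate = 6.3%/12 = 0.0052500; payment = 55,000 × 0.0052500 / (1 − (1+0.0052500)^−48) = $1,299.26.
Over 41 months: Offer 1 costs 41 × $1,432.21 + $800.00 = $59,520.61; Offer 2 costs 41 × $1,299.26 + $1,200.00 = $54,469.66.
Offer 2 is cheaper by $59,520.61 − $54,469.66 = $5,050.95.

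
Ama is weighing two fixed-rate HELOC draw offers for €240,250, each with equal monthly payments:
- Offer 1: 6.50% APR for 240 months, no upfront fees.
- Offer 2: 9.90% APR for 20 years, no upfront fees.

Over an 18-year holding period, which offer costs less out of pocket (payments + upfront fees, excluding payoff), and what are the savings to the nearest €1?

Offer 1: at 6.50% the monthly rate is 0.0054167, so the payment is 240,250 × 0.0054167 / (1 − 1.0054167^−240) = €1,791.24.
Offer 2: monthly rate = 9.9%/12 = 0.0082500; payment = 240,250 × 0.0082500 / (1 − (1+0.0082500)^−240) = €2,302.57.
Over 216 months: Offer 1 costs 216 × €1,791.24 = €386,907.84; Offer 2 costs 216 × €2,302.57 = €497,355.12.
Offer 1 is cheaper by €497,355.12 − €386,907.84 = €110,447.28.

Offer 1 by €110,447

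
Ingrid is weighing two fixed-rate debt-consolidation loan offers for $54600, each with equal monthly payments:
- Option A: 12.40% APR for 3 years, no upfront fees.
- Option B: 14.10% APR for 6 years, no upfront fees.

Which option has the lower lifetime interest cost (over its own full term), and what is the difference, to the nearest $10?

Option A: monthly rate = 12.4%/12 = 0.0103333; payment = 54,600 × 0.0103333 / (1 − (1+0.0103333)^−36) = $1,823.95.
Total interest on Option A = 36 × $1,823.95 − $54,600 = $11,062.20.
Option B: monthly rate = 14.1%/12 = 0.0117500; payment = 54,600 × 0.0117500 / (1 − (1+0.0117500)^−72) = $1,128.00.
Total interest on Option B = 72 × $1,128.00 − $54,600 = $26,616.00.
Option A is lower by $15,553.80.

Option A by $15,550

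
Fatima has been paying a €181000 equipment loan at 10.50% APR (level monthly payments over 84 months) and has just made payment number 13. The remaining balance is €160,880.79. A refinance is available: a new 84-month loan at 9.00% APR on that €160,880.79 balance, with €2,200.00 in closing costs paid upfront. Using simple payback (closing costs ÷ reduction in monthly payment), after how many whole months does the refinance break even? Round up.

5 months

Current payment = 181,000 × 10.5%/12 / (1 − (1+0.0087500)^−84) = €3,051.78.
Refinanced payment = 160,880.79 × 0.0075000 / (1 − (1+0.0075000)^−84) = €2,588.42.
Monthly savings = €3,051.78 − €2,588.42 = €463.36.
Break-even = €2,200.00 / €463.36 = 4.75 → 5 months.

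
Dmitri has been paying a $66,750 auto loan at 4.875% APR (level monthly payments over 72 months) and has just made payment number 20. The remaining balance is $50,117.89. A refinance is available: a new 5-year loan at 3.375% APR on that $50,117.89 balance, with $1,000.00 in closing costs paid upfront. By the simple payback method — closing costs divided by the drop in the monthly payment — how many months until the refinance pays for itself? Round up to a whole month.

Current payment = 66,750 × 4.875%/12 / (1 − (1+0.0040625)^−72) = $1,071.14.
Refinanced payment = 50,117.89 × 0.0028125 / (1 − (1+0.0028125)^−60) = $908.93.
Monthly savings = $1,071.14 − $908.93 = $162.21.
Break-even = $1,000.00 / $162.21 = 6.16 → 7 months.

7 months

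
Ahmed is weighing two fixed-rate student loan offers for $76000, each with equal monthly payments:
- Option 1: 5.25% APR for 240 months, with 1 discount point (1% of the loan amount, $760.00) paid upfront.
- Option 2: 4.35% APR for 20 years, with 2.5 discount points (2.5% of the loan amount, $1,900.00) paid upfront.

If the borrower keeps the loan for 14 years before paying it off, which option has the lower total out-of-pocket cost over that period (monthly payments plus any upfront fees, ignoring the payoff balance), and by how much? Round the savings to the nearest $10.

Option 2 by $5,150

Option 1: at 5.25% the monthly rate is 0.0043750, so the payment is 76,000 × 0.0043750 / (1 − 1.0043750^−240) = $512.12.
Option 2: at 4.35% the monthly rate is 0.0036250, so the payment is 76,000 × 0.0036250 / (1 − 1.0036250^−240) = $474.68.
Over 168 months: Option 1 costs 168 × $512.12 + $760.00 = $86,796.16; Option 2 costs 168 × $474.68 + $1,900.00 = $81,646.24.
Option 2 is cheaper by $86,796.16 − $81,646.24 = $5,149.92.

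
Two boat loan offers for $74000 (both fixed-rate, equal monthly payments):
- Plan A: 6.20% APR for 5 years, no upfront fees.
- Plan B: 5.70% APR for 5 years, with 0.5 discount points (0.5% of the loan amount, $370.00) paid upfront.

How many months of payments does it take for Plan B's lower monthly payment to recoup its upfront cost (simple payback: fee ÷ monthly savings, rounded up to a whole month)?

22 months

Plan A: monthly rate = 6.2%/12 = 0.0051667; payment = 74,000 × 0.0051667 / (1 − (1+0.0051667)^−60) = $1,437.52.
Plan B: at 5.70% the monthly rate is 0.0047500, so the payment is 74,000 × 0.0047500 / (1 − 1.0047500^−60) = $1,420.33.
Monthly savings = $1,437.52 − $1,420.33 = $17.19.
Break-even = $370.00 / $17.19 = 21.52 → 22 months.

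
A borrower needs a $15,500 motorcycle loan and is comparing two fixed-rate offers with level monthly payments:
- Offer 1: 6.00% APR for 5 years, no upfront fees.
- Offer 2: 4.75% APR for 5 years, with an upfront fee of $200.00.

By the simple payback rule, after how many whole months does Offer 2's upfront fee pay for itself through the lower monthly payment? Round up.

Offer 1: at 6.00% the monthly rate is 0.0050000, so the payment is 15,500 × 0.0050000 / (1 − 1.0050000^−60) = $299.66.
Offer 2: monthly rate = 4.75%/12 = 0.0039583; payment = 15,500 × 0.0039583 / (1 − (1+0.0039583)^−60) = $290.73.
Monthly savings = $299.66 − $290.73 = $8.93.
Break-even = $200.00 / $8.93 = 22.40 → 23 months.

23 months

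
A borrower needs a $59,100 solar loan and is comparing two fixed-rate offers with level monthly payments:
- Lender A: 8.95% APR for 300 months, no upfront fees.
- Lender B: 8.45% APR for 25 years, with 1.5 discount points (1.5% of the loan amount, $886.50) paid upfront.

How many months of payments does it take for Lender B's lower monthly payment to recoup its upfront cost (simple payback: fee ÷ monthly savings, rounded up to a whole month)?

45 months

Lender A: at 8.95% the monthly rate is 0.0074583, so the payment is 59,100 × 0.0074583 / (1 − 1.0074583^−300) = $493.94.
Lender B: monthly rate = 8.45%/12 = 0.0070417; payment = 59,100 × 0.0070417 / (1 − (1+0.0070417)^−300) = $473.90.
Monthly savings = $493.94 − $473.90 = $20.04.
Break-even = $886.50 / $20.04 = 44.24 → 45 months.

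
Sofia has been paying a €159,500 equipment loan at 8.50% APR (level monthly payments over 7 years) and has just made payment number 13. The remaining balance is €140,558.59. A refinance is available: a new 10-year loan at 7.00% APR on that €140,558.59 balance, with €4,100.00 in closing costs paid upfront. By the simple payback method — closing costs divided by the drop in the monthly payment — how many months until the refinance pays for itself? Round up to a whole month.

5 months

Current payment = 159,500 × 8.5%/12 / (1 − (1+0.0070833)^−84) = €2,525.92.
Refinanced payment = 140,558.59 × 0.0058333 / (1 − (1+0.0058333)^−120) = €1,632.00.
Monthly savings = €2,525.92 − €1,632.00 = €893.92.
Break-even = €4,100.00 / €893.92 = 4.59 → 5 months.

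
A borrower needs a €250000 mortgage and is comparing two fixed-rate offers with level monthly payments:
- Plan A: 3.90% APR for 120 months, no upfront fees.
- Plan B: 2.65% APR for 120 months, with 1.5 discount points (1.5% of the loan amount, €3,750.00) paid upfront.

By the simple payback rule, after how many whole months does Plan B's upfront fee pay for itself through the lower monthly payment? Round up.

26 months

Plan A: monthly rate = 3.9%/12 = 0.0032500; payment = 250,000 × 0.0032500 / (1 − (1+0.0032500)^−120) = €2,519.26.
Plan B: monthly rate = 2.65%/12 = 0.0022083; payment = 250,000 × 0.0022083 / (1 − (1+0.0022083)^−120) = €2,373.84.
Monthly savings = €2,519.26 − €2,373.84 = €145.42.
Break-even = €3,750.00 / €145.42 = 25.79 → 26 months.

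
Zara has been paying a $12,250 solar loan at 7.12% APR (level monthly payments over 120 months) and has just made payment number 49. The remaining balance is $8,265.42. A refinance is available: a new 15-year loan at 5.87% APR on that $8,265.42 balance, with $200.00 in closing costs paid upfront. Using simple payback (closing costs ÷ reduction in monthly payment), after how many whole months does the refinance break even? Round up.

3 months

Current payment = 12,250 × 7.12%/12 / (1 − (1+0.0059333)^−120) = $142.99.
Refinanced payment = 8,265.42 × 0.0048917 / (1 − (1+0.0048917)^−180) = $69.17.
Monthly savings = $142.99 − $69.17 = $73.82.
Break-even = $200.00 / $73.82 = 2.71 → 3 months.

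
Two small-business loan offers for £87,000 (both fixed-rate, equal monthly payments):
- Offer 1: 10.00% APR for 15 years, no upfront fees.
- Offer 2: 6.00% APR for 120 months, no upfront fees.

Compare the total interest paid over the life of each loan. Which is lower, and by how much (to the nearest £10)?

Offer 2 by £52,380

Offer 1: monthly rate = 10%/12 = 0.0083333; payment = 87,000 × 0.0083333 / (1 − (1+0.0083333)^−180) = £934.91.
Total interest on Offer 1 = 180 × £934.91 − £87,000 = £81,283.80.
Offer 2: at 6.00% the monthly rate is 0.0050000, so the payment is 87,000 × 0.0050000 / (1 − 1.0050000^−120) = £965.88.
Total interest on Offer 2 = 120 × £965.88 − £87,000 = £28,905.60.
Offer 2 is lower by £52,378.20.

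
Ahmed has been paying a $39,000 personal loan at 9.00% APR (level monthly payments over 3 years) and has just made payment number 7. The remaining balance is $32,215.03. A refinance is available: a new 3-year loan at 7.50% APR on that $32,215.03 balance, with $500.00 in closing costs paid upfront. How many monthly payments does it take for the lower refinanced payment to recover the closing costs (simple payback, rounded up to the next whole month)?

3 months

Current payment = 39,000 × 9%/12 / (1 − (1+0.0075000)^−36) = $1,240.19.
Refinanced payment = 32,215.03 × 0.0062500 / (1 − (1+0.0062500)^−36) = $1,002.09.
Monthly savings = $1,240.19 − $1,002.09 = $238.10.
Break-even = $500.00 / $238.10 = 2.10 → 3 months.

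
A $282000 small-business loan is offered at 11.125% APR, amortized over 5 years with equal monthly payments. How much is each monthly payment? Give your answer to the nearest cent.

$6,148.96

At 11.125% the monthly rate is 0.0092708, so the payment is 282,000 × 0.0092708 / (1 − 1.0092708^−60) = $6,148.96.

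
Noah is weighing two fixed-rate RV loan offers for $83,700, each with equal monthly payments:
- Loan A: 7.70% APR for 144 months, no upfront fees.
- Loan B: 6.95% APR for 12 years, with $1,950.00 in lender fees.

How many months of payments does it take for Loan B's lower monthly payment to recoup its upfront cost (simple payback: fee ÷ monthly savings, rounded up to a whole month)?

58 months

Loan A: monthly rate = 7.7%/12 = 0.0064167; payment = 83,700 × 0.0064167 / (1 − (1+0.0064167)^−144) = $892.30.
Loan B: monthly rate = 6.95%/12 = 0.0057917; payment = 83,700 × 0.0057917 / (1 − (1+0.0057917)^−144) = $858.53.
Monthly savings = $892.30 − $858.53 = $33.77.
Break-even = $1,950.00 / $33.77 = 57.74 → 58 months.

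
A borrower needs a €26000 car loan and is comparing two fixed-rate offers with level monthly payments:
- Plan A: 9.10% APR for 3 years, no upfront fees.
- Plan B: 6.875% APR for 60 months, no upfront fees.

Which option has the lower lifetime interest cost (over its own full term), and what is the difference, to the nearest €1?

Plan A: monthly rate = 9.1%/12 = 0.0075833; payment = 26,000 × 0.0075833 / (1 − (1+0.0075833)^−36) = €828.00.
Total interest on Plan A = 36 × €828.00 − €26,000 = €3,808.00.
Plan B: monthly rate = 6.875%/12 = 0.0057292; payment = 26,000 × 0.0057292 / (1 − (1+0.0057292)^−60) = €513.30.
Total interest on Plan B = 60 × €513.30 − €26,000 = €4,798.00.
Plan A is lower by €990.00.

Plan A by €990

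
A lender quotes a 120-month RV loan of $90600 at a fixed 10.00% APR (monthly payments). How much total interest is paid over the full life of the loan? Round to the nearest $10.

Monthly rate = 10%/12 = 0.0083333; payment = 90,600 × 0.0083333 / (1 − (1+0.0083333)^−120) = $1,197.29.
Total paid = 120 × $1,197.29 = $143,674.80; interest = $143,674.80 − $90,600 = $53,074.80.

$53,070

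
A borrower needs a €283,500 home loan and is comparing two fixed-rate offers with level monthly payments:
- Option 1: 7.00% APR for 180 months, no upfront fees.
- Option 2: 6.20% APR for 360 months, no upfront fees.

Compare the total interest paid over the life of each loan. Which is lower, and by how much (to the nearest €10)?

Option 1: monthly rate = 7%/12 = 0.0058333; payment = 283,500 × 0.0058333 / (1 − (1+0.0058333)^−180) = €2,548.18.
Total interest on Option 1 = 180 × €2,548.18 − €283,500 = €175,172.40.
Option 2: at 6.20% the monthly rate is 0.0051667, so the payment is 283,500 × 0.0051667 / (1 − 1.0051667^−360) = €1,736.35.
Total interest on Option 2 = 360 × €1,736.35 − €283,500 = €341,586.00.
Option 1 is lower by €166,413.60.

Option 1 by €166,410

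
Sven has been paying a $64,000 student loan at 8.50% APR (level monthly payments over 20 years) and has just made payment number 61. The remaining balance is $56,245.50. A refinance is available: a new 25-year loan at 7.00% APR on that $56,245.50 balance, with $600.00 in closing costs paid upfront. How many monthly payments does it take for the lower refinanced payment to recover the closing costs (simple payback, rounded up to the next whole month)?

4 months

Current payment = 64,000 × 8.5%/12 / (1 − (1+0.0070833)^−240) = $555.41.
Refinanced payment = 56,245.50 × 0.0058333 / (1 − (1+0.0058333)^−300) = $397.53.
Monthly savings = $555.41 − $397.53 = $157.88.
Break-even = $600.00 / $157.88 = 3.80 → 4 months.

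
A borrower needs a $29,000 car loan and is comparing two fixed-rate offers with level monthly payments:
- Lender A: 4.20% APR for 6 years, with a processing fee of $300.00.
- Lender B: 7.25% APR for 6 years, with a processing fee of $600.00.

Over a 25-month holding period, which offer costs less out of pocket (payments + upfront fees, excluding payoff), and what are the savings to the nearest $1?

Lender A: at 4.20% the monthly rate is 0.0035000, so the payment is 29,000 × 0.0035000 / (1 − 1.0035000^−72) = $456.36.
Lender B: monthly rate = 7.25%/12 = 0.0060417; payment = 29,000 × 0.0060417 / (1 − (1+0.0060417)^−72) = $497.91.
Over 25 months: Lender A costs 25 × $456.36 + $300.00 = $11,709.00; Lender B costs 25 × $497.91 + $600.00 = $13,047.75.
Lender A is cheaper by $13,047.75 − $11,709.00 = $1,338.75.

Lender A by $1,339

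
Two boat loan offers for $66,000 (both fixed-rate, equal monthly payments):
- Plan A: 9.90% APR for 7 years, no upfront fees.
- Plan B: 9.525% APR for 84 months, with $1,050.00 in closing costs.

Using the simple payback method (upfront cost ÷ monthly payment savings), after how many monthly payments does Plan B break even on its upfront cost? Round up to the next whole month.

83 months

Plan A: monthly rate = 9.9%/12 = 0.0082500; payment = 66,000 × 0.0082500 / (1 − (1+0.0082500)^−84) = $1,092.27.
Plan B: monthly rate = 9.525%/12 = 0.0079375; payment = 66,000 × 0.0079375 / (1 − (1+0.0079375)^−84) = $1,079.55.
Monthly savings = $1,092.27 − $1,079.55 = $12.72.
Break-even = $1,050.00 / $12.72 = 82.55 → 83 months.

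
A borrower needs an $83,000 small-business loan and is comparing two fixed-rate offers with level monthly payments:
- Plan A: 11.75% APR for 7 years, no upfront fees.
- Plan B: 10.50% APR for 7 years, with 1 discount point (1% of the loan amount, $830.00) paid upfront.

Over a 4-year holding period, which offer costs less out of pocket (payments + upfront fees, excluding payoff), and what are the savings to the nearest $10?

Plan B by $1,790

Plan A: at 11.75% the monthly rate is 0.0097917, so the payment is 83,000 × 0.0097917 / (1 − 1.0097917^−84) = $1,454.10.
Plan B: monthly rate = 10.5%/12 = 0.0087500; payment = 83,000 × 0.0087500 / (1 − (1+0.0087500)^−84) = $1,399.44.
Over 48 months: Plan A costs 48 × $1,454.10 = $69,796.80; Plan B costs 48 × $1,399.44 + $830.00 = $68,003.12.
Plan B is cheaper by $69,796.80 − $68,003.12 = $1,793.68.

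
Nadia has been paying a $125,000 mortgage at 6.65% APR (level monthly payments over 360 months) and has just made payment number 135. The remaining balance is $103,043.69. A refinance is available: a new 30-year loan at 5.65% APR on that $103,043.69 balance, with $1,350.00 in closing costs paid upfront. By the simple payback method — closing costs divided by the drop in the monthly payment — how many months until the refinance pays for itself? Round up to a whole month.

Current payment = 125,000 × 6.65%/12 / (1 − (1+0.0055417)^−360) = $802.46.
Refinanced payment = 103,043.69 × 0.0047083 / (1 − (1+0.0047083)^−360) = $594.81.
Monthly savings = $802.46 − $594.81 = $207.65.
Break-even = $1,350.00 / $207.65 = 6.50 → 7 months.

7 months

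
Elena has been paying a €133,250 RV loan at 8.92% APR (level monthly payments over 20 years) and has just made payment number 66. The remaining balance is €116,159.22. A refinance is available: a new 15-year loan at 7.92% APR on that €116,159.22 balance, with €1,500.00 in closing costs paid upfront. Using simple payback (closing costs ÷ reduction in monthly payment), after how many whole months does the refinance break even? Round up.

18 months

Current payment = 133,250 × 8.92%/12 / (1 − (1+0.0074333)^−240) = €1,192.04.
Refinanced payment = 116,159.22 × 0.0066000 / (1 − (1+0.0066000)^−180) = €1,104.72.
Monthly savings = €1,192.04 − €1,104.72 = €87.32.
Break-even = €1,500.00 / €87.32 = 17.18 → 18 months.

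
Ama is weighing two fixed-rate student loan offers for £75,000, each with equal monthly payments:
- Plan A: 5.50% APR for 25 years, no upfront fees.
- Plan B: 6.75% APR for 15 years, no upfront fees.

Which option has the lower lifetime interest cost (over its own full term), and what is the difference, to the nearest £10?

Plan A: at 5.50% the monthly rate is 0.0045833, so the payment is 75,000 × 0.0045833 / (1 − 1.0045833^−300) = £460.57.
Total interest on Plan A = 300 × £460.57 − £75,000 = £63,171.00.
Plan B: monthly rate = 6.75%/12 = 0.0056250; payment = 75,000 × 0.0056250 / (1 − (1+0.0056250)^−180) = £663.68.
Total interest on Plan B = 180 × £663.68 − £75,000 = £44,462.40.
Plan B is lower by £18,708.60.

Plan B by £18,710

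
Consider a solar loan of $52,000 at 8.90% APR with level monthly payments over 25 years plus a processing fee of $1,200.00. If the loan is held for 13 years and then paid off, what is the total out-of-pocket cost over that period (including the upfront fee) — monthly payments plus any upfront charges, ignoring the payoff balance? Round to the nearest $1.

Monthly rate = 8.9%/12 = 0.0074167; payment = 52,000 × 0.0074167 / (1 − (1+0.0074167)^−300) = $432.83.
Total outlay = 156 × $432.83 + $1,200.00 = $68,721.48.

$68,721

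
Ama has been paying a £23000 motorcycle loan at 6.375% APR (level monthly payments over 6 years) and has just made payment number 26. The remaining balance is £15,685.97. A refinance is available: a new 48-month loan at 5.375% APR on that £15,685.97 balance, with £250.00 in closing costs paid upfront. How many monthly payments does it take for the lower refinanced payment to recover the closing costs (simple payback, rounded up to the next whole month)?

12 months

Current payment = 23,000 × 6.375%/12 / (1 − (1+0.0053125)^−72) = £385.26.
Refinanced payment = 15,685.97 × 0.0044792 / (1 − (1+0.0044792)^−48) = £363.91.
Monthly savings = £385.26 − £363.91 = £21.35.
Break-even = £250.00 / £21.35 = 11.71 → 12 months.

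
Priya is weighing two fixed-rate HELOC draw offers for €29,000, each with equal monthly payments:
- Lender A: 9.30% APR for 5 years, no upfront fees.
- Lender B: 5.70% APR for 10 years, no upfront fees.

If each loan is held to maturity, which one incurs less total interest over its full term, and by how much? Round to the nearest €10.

Lender A: at 9.30% the monthly rate is 0.0077500, so the payment is 29,000 × 0.0077500 / (1 − 1.0077500^−60) = €606.22.
Total interest on Lender A = 60 × €606.22 − €29,000 = €7,373.20.
Lender B: monthly rate = 5.7%/12 = 0.0047500; payment = 29,000 × 0.0047500 / (1 − (1+0.0047500)^−120) = €317.61.
Total interest on Lender B = 120 × €317.61 − €29,000 = €9,113.20.
Lender A is lower by €1,740.00.

Lender A by €1,740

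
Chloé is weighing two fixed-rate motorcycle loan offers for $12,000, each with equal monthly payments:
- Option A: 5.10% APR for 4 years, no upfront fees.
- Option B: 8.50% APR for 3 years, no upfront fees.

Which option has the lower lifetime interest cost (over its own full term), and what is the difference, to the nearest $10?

Option A: monthly rate = 5.1%/12 = 0.0042500; payment = 12,000 × 0.0042500 / (1 − (1+0.0042500)^−48) = $276.90.
Total interest on Option A = 48 × $276.90 − $12,000 = $1,291.20.
Option B: monthly rate = 8.5%/12 = 0.0070833; payment = 12,000 × 0.0070833 / (1 − (1+0.0070833)^−36) = $378.81.
Total interest on Option B = 36 × $378.81 − $12,000 = $1,637.16.
Option A is lower by $345.96.

Option A by $350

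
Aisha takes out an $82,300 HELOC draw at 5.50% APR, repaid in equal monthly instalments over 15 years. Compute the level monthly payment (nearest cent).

$672.46

At 5.50% the monthly rate is 0.0045833, so the payment is 82,300 × 0.0045833 / (1 − 1.0045833^−180) = $672.46.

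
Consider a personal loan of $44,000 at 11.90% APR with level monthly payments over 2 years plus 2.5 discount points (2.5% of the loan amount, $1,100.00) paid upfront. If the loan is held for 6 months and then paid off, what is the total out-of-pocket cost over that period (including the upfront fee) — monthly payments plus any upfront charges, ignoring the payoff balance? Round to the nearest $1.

$13,515

At 11.90% the monthly rate is 0.0099167, so the payment is 44,000 × 0.0099167 / (1 − 1.0099167^−24) = $2,069.18.
Total outlay = 6 × $2,069.18 + $1,100.00 = $13,515.08.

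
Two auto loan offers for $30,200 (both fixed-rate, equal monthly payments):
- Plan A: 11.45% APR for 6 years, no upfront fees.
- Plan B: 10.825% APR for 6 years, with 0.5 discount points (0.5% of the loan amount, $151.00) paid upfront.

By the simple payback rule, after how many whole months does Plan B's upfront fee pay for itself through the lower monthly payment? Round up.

16 months

Plan A: at 11.45% the monthly rate is 0.0095417, so the payment is 30,200 × 0.0095417 / (1 − 1.0095417^−72) = $581.81.
Plan B: at 10.825% the monthly rate is 0.0090208, so the payment is 30,200 × 0.0090208 / (1 − 1.0090208^−72) = $572.13.
Monthly savings = $581.81 − $572.13 = $9.68.
Break-even = $151.00 / $9.68 = 15.60 → 16 months.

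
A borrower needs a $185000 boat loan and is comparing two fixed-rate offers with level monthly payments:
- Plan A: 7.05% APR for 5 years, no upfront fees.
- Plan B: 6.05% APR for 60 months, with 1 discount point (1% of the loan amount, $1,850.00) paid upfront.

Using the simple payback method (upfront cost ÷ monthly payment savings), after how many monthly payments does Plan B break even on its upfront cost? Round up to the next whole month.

Plan A: at 7.05% the monthly rate is 0.0058750, so the payment is 185,000 × 0.0058750 / (1 − 1.0058750^−60) = $3,667.59.
Plan B: at 6.05% the monthly rate is 0.0050417, so the payment is 185,000 × 0.0050417 / (1 − 1.0050417^−60) = $3,580.87.
Monthly savings = $3,667.59 − $3,580.87 = $86.72.
Break-even = $1,850.00 / $86.72 = 21.33 → 22 months.

22 months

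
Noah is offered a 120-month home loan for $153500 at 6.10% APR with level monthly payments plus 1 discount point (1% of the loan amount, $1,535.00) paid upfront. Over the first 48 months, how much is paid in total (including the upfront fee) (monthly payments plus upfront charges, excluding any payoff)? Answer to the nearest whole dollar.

Monthly rate = 6.1%/12 = 0.0050833; payment = 153,500 × 0.0050833 / (1 − (1+0.0050833)^−120) = $1,711.88.
Total outlay = 48 × $1,711.88 + $1,535.00 = $83,705.24.

$83,705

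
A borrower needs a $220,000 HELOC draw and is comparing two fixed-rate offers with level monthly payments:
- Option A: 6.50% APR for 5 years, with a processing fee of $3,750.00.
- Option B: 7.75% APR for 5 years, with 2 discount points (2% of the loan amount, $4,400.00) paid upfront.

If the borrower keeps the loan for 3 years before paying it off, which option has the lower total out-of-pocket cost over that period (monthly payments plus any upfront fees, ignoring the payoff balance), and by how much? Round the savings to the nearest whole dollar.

Option A: at 6.50% the monthly rate is 0.0054167, so the payment is 220,000 × 0.0054167 / (1 − 1.0054167^−60) = $4,304.55.
Option B: monthly rate = 7.75%/12 = 0.0064583; payment = 220,000 × 0.0064583 / (1 − (1+0.0064583)^−60) = $4,434.53.
Over 36 months: Option A costs 36 × $4,304.55 + $3,750.00 = $158,713.80; Option B costs 36 × $4,434.53 + $4,400.00 = $164,043.08.
Option A is cheaper by $164,043.08 − $158,713.80 = $5,329.28.

Option A by $5,329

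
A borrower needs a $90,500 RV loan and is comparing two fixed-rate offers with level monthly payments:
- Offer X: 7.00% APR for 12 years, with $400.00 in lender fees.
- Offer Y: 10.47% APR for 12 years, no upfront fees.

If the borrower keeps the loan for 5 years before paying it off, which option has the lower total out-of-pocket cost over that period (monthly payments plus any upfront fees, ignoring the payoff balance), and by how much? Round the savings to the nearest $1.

Offer X: monthly rate = 7%/12 = 0.0058333; payment = 90,500 × 0.0058333 / (1 − (1+0.0058333)^−144) = $930.68.
Offer Y: at 10.47% the monthly rate is 0.0087250, so the payment is 90,500 × 0.0087250 / (1 − 1.0087250^−144) = $1,106.26.
Over 60 months: Offer X costs 60 × $930.68 + $400.00 = $56,240.80; Offer Y costs 60 × $1,106.26 = $66,375.60.
Offer X is cheaper by $66,375.60 − $56,240.80 = $10,134.80.

Offer X by $10,135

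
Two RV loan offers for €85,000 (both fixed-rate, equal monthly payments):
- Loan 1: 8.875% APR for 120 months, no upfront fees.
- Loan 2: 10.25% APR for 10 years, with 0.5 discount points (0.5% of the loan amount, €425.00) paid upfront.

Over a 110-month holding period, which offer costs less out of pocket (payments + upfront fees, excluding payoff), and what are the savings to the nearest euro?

Loan 1 by €7,474

Loan 1: at 8.875% the monthly rate is 0.0073958, so the payment is 85,000 × 0.0073958 / (1 − 1.0073958^−120) = €1,071.00.
Loan 2: at 10.25% the monthly rate is 0.0085417, so the payment is 85,000 × 0.0085417 / (1 − 1.0085417^−120) = €1,135.08.
Over 110 months: Loan 1 costs 110 × €1,071.00 = €117,810.00; Loan 2 costs 110 × €1,135.08 + €425.00 = €125,283.80.
Loan 1 is cheaper by €125,283.80 − €117,810.00 = €7,473.80.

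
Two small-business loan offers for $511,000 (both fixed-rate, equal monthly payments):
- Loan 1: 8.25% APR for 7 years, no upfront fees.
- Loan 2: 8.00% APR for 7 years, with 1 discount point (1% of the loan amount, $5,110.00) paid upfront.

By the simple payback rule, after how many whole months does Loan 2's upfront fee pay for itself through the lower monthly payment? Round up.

81 months

Loan 1: monthly rate = 8.25%/12 = 0.0068750; payment = 511,000 × 0.0068750 / (1 − (1+0.0068750)^−84) = $8,028.35.
Loan 2: monthly rate = 8%/12 = 0.0066667; payment = 511,000 × 0.0066667 / (1 − (1+0.0066667)^−84) = $7,964.56.
Monthly savings = $8,028.35 − $7,964.56 = $63.79.
Break-even = $5,110.00 / $63.79 = 80.11 → 81 months.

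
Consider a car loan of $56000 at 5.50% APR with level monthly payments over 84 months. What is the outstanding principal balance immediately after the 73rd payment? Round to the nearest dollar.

With monthly rate i = 5.5%/12 = 0.0045833, the balance after k of n payments is P · [(1+i)^n − (1+i)^k] / [(1+i)^n − 1].
(1+0.0045833)^84 = 1.46832221 and (1+0.0045833)^73 = 1.39629027, so the balance is 56,000 × (1.46832221 − 1.39629027) / (1.46832221 − 1) = $8,613.28.

$8,613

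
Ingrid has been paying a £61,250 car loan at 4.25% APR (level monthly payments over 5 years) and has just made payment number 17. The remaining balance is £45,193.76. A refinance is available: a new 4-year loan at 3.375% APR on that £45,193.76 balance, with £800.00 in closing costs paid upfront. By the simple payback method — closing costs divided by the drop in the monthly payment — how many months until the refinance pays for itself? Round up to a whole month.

Current payment = 61,250 × 4.25%/12 / (1 − (1+0.0035417)^−60) = £1,134.94.
Refinanced payment = 45,193.76 × 0.0028125 / (1 − (1+0.0028125)^−48) = £1,007.84.
Monthly savings = £1,134.94 − £1,007.84 = £127.10.
Break-even = £800.00 / £127.10 = 6.29 → 7 months.

7 months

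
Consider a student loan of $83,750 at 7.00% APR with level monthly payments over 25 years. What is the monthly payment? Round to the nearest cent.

Monthly rate = 7%/12 = 0.0058333; payment = 83,750 × 0.0058333 / (1 − (1+0.0058333)^−300) = $591.93.

$591.93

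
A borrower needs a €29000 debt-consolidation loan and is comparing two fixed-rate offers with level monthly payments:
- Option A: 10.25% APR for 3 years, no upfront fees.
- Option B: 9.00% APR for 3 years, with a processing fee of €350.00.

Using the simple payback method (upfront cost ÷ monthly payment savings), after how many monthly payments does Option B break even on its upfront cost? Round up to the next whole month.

21 months

Option A: monthly rate = 10.25%/12 = 0.0085417; payment = 29,000 × 0.0085417 / (1 − (1+0.0085417)^−36) = €939.16.
Option B: at 9.00% the monthly rate is 0.0075000, so the payment is 29,000 × 0.0075000 / (1 − 1.0075000^−36) = €922.19.
Monthly savings = €939.16 − €922.19 = €16.97.
Break-even = €350.00 / €16.97 = 20.62 → 21 months.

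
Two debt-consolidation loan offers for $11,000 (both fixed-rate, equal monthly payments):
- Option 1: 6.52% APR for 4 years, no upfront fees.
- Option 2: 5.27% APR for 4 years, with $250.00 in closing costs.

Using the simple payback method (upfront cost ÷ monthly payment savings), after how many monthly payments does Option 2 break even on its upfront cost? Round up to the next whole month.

Option 1: at 6.52% the monthly rate is 0.0054333, so the payment is 11,000 × 0.0054333 / (1 − 1.0054333^−48) = $260.97.
Option 2: monthly rate = 5.27%/12 = 0.0043917; payment = 11,000 × 0.0043917 / (1 − (1+0.0043917)^−48) = $254.67.
Monthly savings = $260.97 − $254.67 = $6.30.
Break-even = $250.00 / $6.30 = 39.68 → 40 months.

40 months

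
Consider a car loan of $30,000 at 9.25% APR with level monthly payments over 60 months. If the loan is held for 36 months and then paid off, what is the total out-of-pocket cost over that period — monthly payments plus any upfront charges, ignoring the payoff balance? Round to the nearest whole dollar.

At 9.25% the monthly rate is 0.0077083, so the payment is 30,000 × 0.0077083 / (1 − 1.0077083^−60) = $626.40.
Total outlay = 36 × $626.40 = $22,550.40.

$22,550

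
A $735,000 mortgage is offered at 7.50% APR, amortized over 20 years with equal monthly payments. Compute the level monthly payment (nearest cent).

Monthly rate = 7.5%/12 = 0.0062500; payment = 735,000 × 0.0062500 / (1 − (1+0.0062500)^−240) = $5,921.11.

$5,921.11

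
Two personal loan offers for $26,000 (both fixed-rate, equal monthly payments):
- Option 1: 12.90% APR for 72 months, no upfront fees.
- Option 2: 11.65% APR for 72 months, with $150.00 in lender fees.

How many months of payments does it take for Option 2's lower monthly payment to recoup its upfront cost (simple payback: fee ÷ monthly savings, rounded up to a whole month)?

9 months

Option 1: monthly rate = 12.9%/12 = 0.0107500; payment = 26,000 × 0.0107500 / (1 − (1+0.0107500)^−72) = $520.56.
Option 2: at 11.65% the monthly rate is 0.0097083, so the payment is 26,000 × 0.0097083 / (1 − 1.0097083^−72) = $503.59.
Monthly savings = $520.56 − $503.59 = $16.97.
Break-even = $150.00 / $16.97 = 8.84 → 9 months.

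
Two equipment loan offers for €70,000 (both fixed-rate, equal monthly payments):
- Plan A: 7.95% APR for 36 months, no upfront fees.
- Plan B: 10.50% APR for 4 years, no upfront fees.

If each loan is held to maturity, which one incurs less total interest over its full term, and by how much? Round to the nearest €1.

Plan A: at 7.95% the monthly rate is 0.0066250, so the payment is 70,000 × 0.0066250 / (1 − 1.0066250^−36) = €2,191.93.
Total interest on Plan A = 36 × €2,191.93 − €70,000 = €8,909.48.
Plan B: monthly rate = 10.5%/12 = 0.0087500; payment = 70,000 × 0.0087500 / (1 − (1+0.0087500)^−48) = €1,792.24.
Total interest on Plan B = 48 × €1,792.24 − €70,000 = €16,027.52.
Plan A is lower by €7,118.04.

Plan A by €7,118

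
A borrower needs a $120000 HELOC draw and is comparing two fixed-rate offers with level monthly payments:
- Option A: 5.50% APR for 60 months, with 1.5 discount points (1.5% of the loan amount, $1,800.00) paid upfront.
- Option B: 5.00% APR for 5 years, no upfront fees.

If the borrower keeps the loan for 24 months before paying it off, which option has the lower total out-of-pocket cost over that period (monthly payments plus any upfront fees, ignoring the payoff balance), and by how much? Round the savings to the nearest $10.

Option B by $2,460

Option A: at 5.50% the monthly rate is 0.0045833, so the payment is 120,000 × 0.0045833 / (1 − 1.0045833^−60) = $2,292.14.
Option B: monthly rate = 5%/12 = 0.0041667; payment = 120,000 × 0.0041667 / (1 − (1+0.0041667)^−60) = $2,264.55.
Over 24 months: Option A costs 24 × $2,292.14 + $1,800.00 = $56,811.36; Option B costs 24 × $2,264.55 = $54,349.20.
Option B is cheaper by $56,811.36 − $54,349.20 = $2,462.16.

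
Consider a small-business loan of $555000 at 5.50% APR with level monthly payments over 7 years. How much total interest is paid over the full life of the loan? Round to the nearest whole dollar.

$114,931

At 5.50% the monthly rate is 0.0045833, so the payment is 555,000 × 0.0045833 / (1 − 1.0045833^−84) = $7,975.37.
Total paid = 84 × $7,975.37 = $669,931.08; interest = $669,931.08 − $555,000 = $114,931.08.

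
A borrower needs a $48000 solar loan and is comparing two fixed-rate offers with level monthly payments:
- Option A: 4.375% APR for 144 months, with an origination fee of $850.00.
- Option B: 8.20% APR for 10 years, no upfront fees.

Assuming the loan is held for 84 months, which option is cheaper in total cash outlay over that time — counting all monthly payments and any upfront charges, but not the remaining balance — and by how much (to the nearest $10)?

Option A: monthly rate = 4.375%/12 = 0.0036458; payment = 48,000 × 0.0036458 / (1 − (1+0.0036458)^−144) = $429.05.
Option B: at 8.20% the monthly rate is 0.0068333, so the payment is 48,000 × 0.0068333 / (1 − 1.0068333^−120) = $587.46.
Over 84 months: Option A costs 84 × $429.05 + $850.00 = $36,890.20; Option B costs 84 × $587.46 = $49,346.64.
Option A is cheaper by $49,346.64 − $36,890.20 = $12,456.44.

Option A by $12,460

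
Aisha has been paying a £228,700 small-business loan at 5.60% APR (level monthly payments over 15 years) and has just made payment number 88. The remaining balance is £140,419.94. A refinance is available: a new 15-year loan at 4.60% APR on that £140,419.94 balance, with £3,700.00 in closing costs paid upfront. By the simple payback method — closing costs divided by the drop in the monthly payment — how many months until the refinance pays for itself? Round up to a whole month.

5 months

Current payment = 228,700 × 5.6%/12 / (1 − (1+0.0046667)^−180) = £1,880.83.
Refinanced payment = 140,419.94 × 0.0038333 / (1 − (1+0.0038333)^−180) = £1,081.39.
Monthly savings = £1,880.83 − £1,081.39 = £799.44.
Break-even = £3,700.00 / £799.44 = 4.63 → 5 months.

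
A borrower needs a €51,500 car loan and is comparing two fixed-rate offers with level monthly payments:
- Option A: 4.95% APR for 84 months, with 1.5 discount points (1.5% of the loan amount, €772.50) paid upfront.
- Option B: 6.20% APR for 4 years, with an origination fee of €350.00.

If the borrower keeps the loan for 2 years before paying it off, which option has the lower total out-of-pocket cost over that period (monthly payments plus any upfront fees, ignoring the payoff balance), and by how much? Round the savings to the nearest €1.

Option A: monthly rate = 4.95%/12 = 0.0041250; payment = 51,500 × 0.0041250 / (1 − (1+0.0041250)^−84) = €726.69.
Option B: at 6.20% the monthly rate is 0.0051667, so the payment is 51,500 × 0.0051667 / (1 − 1.0051667^−48) = €1,214.21.
Over 24 months: Option A costs 24 × €726.69 + €772.50 = €18,213.06; Option B costs 24 × €1,214.21 + €350.00 = €29,491.04.
Option A is cheaper by €29,491.04 − €18,213.06 = €11,277.98.

Option A by €11,278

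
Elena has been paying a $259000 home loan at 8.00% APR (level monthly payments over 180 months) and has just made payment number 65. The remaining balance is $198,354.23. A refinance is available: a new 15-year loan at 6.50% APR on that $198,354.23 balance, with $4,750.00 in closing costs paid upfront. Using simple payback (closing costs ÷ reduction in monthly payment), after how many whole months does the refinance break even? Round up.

Current payment = 259,000 × 8%/12 / (1 − (1+0.0066667)^−180) = $2,475.14.
Refinanced payment = 198,354.23 × 0.0054167 / (1 − (1+0.0054167)^−180) = $1,727.88.
Monthly savings = $2,475.14 − $1,727.88 = $747.26.
Break-even = $4,750.00 / $747.26 = 6.36 → 7 months.

7 months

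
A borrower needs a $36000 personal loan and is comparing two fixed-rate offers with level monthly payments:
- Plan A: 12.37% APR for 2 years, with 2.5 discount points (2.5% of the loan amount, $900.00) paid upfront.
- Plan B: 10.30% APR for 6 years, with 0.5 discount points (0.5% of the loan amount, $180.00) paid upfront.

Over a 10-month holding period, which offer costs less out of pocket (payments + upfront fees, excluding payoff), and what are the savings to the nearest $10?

Plan B by $11,000

Plan A: monthly rate = 12.37%/12 = 0.0103083; payment = 36,000 × 0.0103083 / (1 − (1+0.0103083)^−24) = $1,700.87.
Plan B: at 10.30% the monthly rate is 0.0085833, so the payment is 36,000 × 0.0085833 / (1 − 1.0085833^−72) = $672.39.
Over 10 months: Plan A costs 10 × $1,700.87 + $900.00 = $17,908.70; Plan B costs 10 × $672.39 + $180.00 = $6,903.90.
Plan B is cheaper by $17,908.70 − $6,903.90 = $11,004.80.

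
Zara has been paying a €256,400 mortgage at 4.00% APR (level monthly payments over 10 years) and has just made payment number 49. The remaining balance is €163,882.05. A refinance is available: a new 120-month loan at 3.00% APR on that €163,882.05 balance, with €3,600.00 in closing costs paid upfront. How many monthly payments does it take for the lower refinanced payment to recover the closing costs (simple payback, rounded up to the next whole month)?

Current payment = 256,400 × 4%/12 / (1 − (1+0.0033333)^−120) = €2,595.93.
Refinanced payment = 163,882.05 × 0.0025000 / (1 − (1+0.0025000)^−120) = €1,582.46.
Monthly savings = €2,595.93 − €1,582.46 = €1,013.47.
Break-even = €3,600.00 / €1,013.47 = 3.55 → 4 months.

4 months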